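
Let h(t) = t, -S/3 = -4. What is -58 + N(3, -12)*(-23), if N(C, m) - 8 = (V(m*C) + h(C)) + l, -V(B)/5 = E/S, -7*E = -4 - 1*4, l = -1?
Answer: -5818/21 ≈ -277.05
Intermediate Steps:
S = 12 (S = -3*(-4) = 12)
E = 8/7 (E = -(-4 - 1*4)/7 = -(-4 - 4)/7 = -1/7*(-8) = 8/7 ≈ 1.1429)
V(B) = -10/21 (V(B) = -40/(7*12) = -5*2/21 = -10/21)
N(C, m) = 137/21 + C (N(C, m) = 8 + ((-10/21 + C) - 1) = 8 + (-31/21 + C) = 137/21 + C)
-58 + N(3, -12)*(-23) = -58 + (137/21 + 3)*(-23) = -58 + (200/21)*(-23) = -58 - 4600/21 = -5818/21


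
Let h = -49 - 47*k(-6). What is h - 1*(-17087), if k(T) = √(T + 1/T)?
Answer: 17038 - 47*I*√222/6 ≈ 17038.0 - 116.71*I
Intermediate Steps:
h = -49 - 47*I*√222/6 (h = -49 - 47*√(-6 + 1/(-6)) = -49 - 47*√(-6 - ⅙) = -49 - 47*I*√222/6 ≈ -49.0 - 116.71*I)
h - 1*(-17087) = (-49 - 47*I*√222/6) - 1*(-17087) = (-49 - 47*I*√222/6) + 17087 = 17038 - 47*I*√222/6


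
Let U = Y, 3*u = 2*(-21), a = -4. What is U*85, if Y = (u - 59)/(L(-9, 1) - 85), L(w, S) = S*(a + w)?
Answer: 6205/98 ≈ 63.316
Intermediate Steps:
L(w, S) = S*(-4 + w)
u = -14 (u = (2*(-21))/3 = (⅓)*(-42) = -14)
Y = 73/98 (Y = (-14 - 59)/(1*(-4 - 9) - 85) = -73/(1*(-13) - 85) = -73/(-13 - 85) = -73/(-98) = -73*(-1/98) = 73/98 ≈ 0.74490)
U = 73/98 ≈ 0.74490
U*85 = (73/98)*85 = 6205/98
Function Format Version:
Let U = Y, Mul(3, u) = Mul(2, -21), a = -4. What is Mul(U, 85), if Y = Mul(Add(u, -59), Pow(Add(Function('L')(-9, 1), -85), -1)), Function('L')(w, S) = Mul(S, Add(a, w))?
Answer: Rational(6205, 98) ≈ 63.316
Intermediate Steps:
Function('L')(w, S) = Mul(S, Add(-4, w))
u = -14 (u = Mul(Rational(1, 3), Mul(2, -21)) = Mul(Rational(1, 3), -42) = -14)
Y = Rational(73, 98) (Y = Mul(Add(-14, -59), Pow(Add(Mul(1, Add(-4, -9)), -85), -1)) = Mul(-73, Pow(Add(Mul(1, -13), -85), -1)) = Mul(-73, Pow(Add(-13, -85), -1)) = Mul(-73, Pow(-98, -1)) = Mul(-73, Rational(-1, 98)) = Rational(73, 98) ≈ 0.74490)
U = Rational(73, 98) ≈ 0.74490
Mul(U, 85) = Mul(Rational(73, 98), 85) = Rational(6205, 98)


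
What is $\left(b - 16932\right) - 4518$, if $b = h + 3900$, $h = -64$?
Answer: $-17614$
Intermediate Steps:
$b = 3836$ ($b = -64 + 3900 = 3836$)
$\left(b - 16932\right) - 4518 = \left(3836 - 16932\right) - 4518 = -13096 - 4518 = -17614$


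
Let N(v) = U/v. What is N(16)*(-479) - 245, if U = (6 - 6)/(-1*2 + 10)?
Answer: -245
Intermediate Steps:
U = 0 (U = 0/(-2 + 10) = 0/8 = 0*(⅛) = 0)
N(v) = 0 (N(v) = 0/v = 0)
N(16)*(-479) - 245 = 0*(-479) - 245 = 0 - 245 = -245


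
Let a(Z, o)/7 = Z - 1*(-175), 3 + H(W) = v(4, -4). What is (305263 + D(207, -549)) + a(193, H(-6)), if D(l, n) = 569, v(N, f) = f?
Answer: 308408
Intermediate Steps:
H(W) = -7 (H(W) = -3 - 4 = -7)
a(Z, o) = 1225 + 7*Z (a(Z, o) = 7*(Z - 1*(-175)) = 7*(Z + 175) = 7*(175 + Z) = 1225 + 7*Z)
(305263 + D(207, -549)) + a(193, H(-6)) = (305263 + 569) + (1225 + 7*193) = 305832 + (1225 + 1351) = 305832 + 2576 = 308408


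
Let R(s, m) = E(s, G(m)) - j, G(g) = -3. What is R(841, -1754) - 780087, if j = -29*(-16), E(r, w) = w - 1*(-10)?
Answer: -780544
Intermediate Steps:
E(r, w) = 10 + w (E(r, w) = w + 10 = 10 + w)
j = 464
R(s, m) = -457 (R(s, m) = (10 - 3) - 1*464 = 7 - 464 = -457)
R(841, -1754) - 780087 = -457 - 780087 = -780544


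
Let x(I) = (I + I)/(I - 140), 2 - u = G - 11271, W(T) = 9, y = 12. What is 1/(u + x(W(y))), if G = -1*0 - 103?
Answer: 131/1490238 ≈ 8.7905e-5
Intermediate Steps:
G = -103 (G = 0 - 103 = -103)
u = 11376 (u = 2 - (-103 - 11271) = 2 - 1*(-11374) = 2 + 11374 = 11376)
x(I) = 2*I/(-140 + I) (x(I) = (2*I)/(-140 + I) = 2*I/(-140 + I))
1/(u + x(W(y))) = 1/(11376 + 2*9/(-140 + 9)) = 1/(11376 + 2*9/(-131)) = 1/(11376 + 2*9*(-1/131)) = 1/(11376 - 18/131) = 1/(1490238/131) = 131/1490238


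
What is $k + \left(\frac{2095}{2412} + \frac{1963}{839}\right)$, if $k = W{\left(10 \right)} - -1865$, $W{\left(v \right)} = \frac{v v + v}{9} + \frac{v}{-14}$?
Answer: $\frac{8875816889}{4721892} \approx 1879.7$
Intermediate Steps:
$W{\left(v \right)} = \frac{v^{2}}{9} + \frac{5 v}{126}$ ($W{\left(v \right)} = \left(v^{2} + v\right) \frac{1}{9} + v \left(- \frac{1}{14}\right) = \left(v + v^{2}\right) \frac{1}{9} - \frac{v}{14} = \left(\frac{v}{9} + \frac{v^{2}}{9}\right) - \frac{v}{14} = \frac{v^{2}}{9} + \frac{5 v}{126}$)
$k = \frac{118220}{63}$ ($k = \frac{1}{126} \cdot 10 \left(5 + 14 \cdot 10\right) - -1865 = \frac{1}{126} \cdot 10 \left(5 + 140\right) + 1865 = \frac{1}{126} \cdot 10 \cdot 145 + 1865 = \frac{725}{63} + 1865 = \frac{118220}{63} \approx 1876.5$)
$k + \left(\frac{2095}{2412} + \frac{1963}{839}\right) = \frac{118220}{63} + \left(\frac{2095}{2412} + \frac{1963}{839}\right) = \frac{118220}{63} + \frac{6492461}{2023668} = \frac{8875816889}{4721892}$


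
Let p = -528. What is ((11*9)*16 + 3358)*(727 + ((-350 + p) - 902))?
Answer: -5203926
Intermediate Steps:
((11*9)*16 + 3358)*(727 + ((-350 + p) - 902)) = ((11*9)*16 + 3358)*(727 + ((-350 - 528) - 902)) = (99*16 + 3358)*(727 + (-878 - 902)) = (1584 + 3358)*(727 - 1780) = 4942*(-1053) = -5203926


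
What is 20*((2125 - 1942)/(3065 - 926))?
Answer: 1220/713 ≈ 1.7111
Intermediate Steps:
20*((2125 - 1942)/(3065 - 926)) = 20*(183/2139) = 20*(183*(1/2139)) = 20*(61/713) = 1220/713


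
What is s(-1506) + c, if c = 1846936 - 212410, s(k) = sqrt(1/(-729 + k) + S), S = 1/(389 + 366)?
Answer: 1634526 + 2*sqrt(24973890)/337485 ≈ 1.6345e+6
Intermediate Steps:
S = 1/755 ≈ 0.0013245
s(k) = sqrt(1/755 + 1/(-729 + k)) (s(k) = sqrt(1/(-729 + k) + 1/755) = sqrt(1/755 + 1/(-729 + k)))
c = 1634526
s(-1506) + c = sqrt(755)*sqrt((26 - 1506)/(-729 - 1506))/755 + 1634526 = sqrt(755)*sqrt(-1480/(-2235))/755 + 1634526 = sqrt(755)*sqrt(-1/2235*(-1480))/755 + 1634526 = sqrt(755)*sqrt(296/447)/755 + 1634526 = sqrt(755)*(2*sqrt(33078)/447)/755 + 1634526 = 2*sqrt(24973890)/337485 + 1634526 = 1634526 + 2*sqrt(24973890)/337485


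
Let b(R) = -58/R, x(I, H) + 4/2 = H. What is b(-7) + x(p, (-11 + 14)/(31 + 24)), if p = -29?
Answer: 2441/385 ≈ 6.3403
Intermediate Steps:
x(I, H) = -2 + H
b(-7) + x(p, (-11 + 14)/(31 + 24)) = -58/(-7) + (-2 + (-11 + 14)/(31 + 24)) = -58*(-1/7) + (-2 + 3/55) = 58/7 + (-2 + 3*(1/55)) = 58/7 + (-2 + 3/55) = 58/7 - 107/55 = 2441/385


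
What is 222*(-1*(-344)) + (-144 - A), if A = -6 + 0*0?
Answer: 76230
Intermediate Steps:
A = -6 (A = -6 + 0 = -6)
222*(-1*(-344)) + (-144 - A) = 222*(-1*(-344)) + (-144 - 1*(-6)) = 222*344 + (-144 + 6) = 76368 - 138 = 76230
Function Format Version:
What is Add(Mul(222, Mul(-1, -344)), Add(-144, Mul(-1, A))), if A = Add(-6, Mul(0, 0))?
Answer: 76230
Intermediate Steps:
A = -6 (A = Add(-6, 0) = -6)
Add(Mul(222, Mul(-1, -344)), Add(-144, Mul(-1, A))) = Add(Mul(222, Mul(-1, -344)), Add(-144, Mul(-1, -6))) = Add(Mul(222, 344), Add(-144, 6)) = Add(76368, -138) = 76230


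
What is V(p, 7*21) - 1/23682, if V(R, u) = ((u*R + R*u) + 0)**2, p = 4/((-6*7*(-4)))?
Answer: 1160417/23682 ≈ 49.000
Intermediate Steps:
p = 1/42 (p = 4/((-42*(-4))) = 4/168 = 4*(1/168) = 1/42 ≈ 0.023810)
V(R, u) = 4*R**2*u**2 (V(R, u) = ((R*u + R*u) + 0)**2 = (2*R*u + 0)**2 = (2*R*u)**2 = 4*R**2*u**2)
V(p, 7*21) - 1/23682 = 4*(1/42)**2*(7*21)**2 - 1/23682 = 4*(1/1764)*147**2 - 1*1/23682 = 4*(1/1764)*21609 - 1/23682 = 49 - 1/23682 = 1160417/23682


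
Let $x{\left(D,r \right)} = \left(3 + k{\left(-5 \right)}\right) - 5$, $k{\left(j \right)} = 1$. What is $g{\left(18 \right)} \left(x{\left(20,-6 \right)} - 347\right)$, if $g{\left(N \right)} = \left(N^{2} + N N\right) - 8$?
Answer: $-222720$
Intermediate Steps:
$x{\left(D,r \right)} = -1$ ($x{\left(D,r \right)} = \left(3 + 1\right) - 5 = 4 - 5 = -1$)
$g{\left(N \right)} = -8 + 2 N^{2}$ ($g{\left(N \right)} = \left(N^{2} + N^{2}\right) - 8 = 2 N^{2} - 8 = -8 + 2 N^{2}$)
$g{\left(18 \right)} \left(x{\left(20,-6 \right)} - 347\right) = \left(-8 + 2 \cdot 18^{2}\right) \left(-1 - 347\right) = \left(-8 + 2 \cdot 324\right) \left(-348\right) = \left(-8 + 648\right) \left(-348\right) = 640 \left(-348\right) = -222720$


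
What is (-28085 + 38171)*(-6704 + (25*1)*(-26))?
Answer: -74172444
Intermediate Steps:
(-28085 + 38171)*(-6704 + (25*1)*(-26)) = 10086*(-6704 + 25*(-26)) = 10086*(-6704 - 650) = 10086*(-7354) = -74172444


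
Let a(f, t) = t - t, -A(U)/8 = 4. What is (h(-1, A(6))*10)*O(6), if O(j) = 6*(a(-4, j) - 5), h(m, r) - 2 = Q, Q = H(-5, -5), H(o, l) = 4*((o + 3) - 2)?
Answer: 4200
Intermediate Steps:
A(U) = -32 (A(U) = -8*4 = -32)
H(o, l) = 4 + 4*o (H(o, l) = 4*((3 + o) - 2) = 4*(1 + o) = 4 + 4*o)
a(f, t) = 0
Q = -16 (Q = 4 + 4*(-5) = 4 - 20 = -16)
h(m, r) = -14 (h(m, r) = 2 - 16 = -14)
O(j) = -30 (O(j) = 6*(0 - 5) = 6*(-5) = -30)
(h(-1, A(6))*10)*O(6) = -14*10*(-30) = -140*(-30) = 4200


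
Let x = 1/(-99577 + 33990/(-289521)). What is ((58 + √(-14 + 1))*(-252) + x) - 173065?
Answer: -1803593552919296/9609888869 - 252*I*√13 ≈ -1.8768e+5 - 908.6*I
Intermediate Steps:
x = -96507/9609888869 (x = 1/(-99577 + 33990*(-1/289521)) = 1/(-99577 - 11330/96507) = 1/(-9609888869/96507) = -96507/9609888869 ≈ -1.0042e-5)
((58 + √(-14 + 1))*(-252) + x) - 173065 = ((58 + √(-14 + 1))*(-252) - 96507/9609888869) - 173065 = ((58 + √(-13))*(-252) - 96507/9609888869) - 173065 = ((58 + I*√13)*(-252) - 96507/9609888869) - 173065 = ((-14616 - 252*I*√13) - 96507/9609888869) - 173065 = (-140458135805811/9609888869 - 252*I*√13) - 173065 = -1803593552919296/9609888869 - 252*I*√13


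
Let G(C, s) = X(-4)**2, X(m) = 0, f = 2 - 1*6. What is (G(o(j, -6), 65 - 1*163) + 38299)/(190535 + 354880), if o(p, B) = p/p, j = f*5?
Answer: 38299/545415 ≈ 0.070220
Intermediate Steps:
f = -4 (f = 2 - 6 = -4)
j = -20 (j = -4*5 = -20)
o(p, B) = 1
G(C, s) = 0 (G(C, s) = 0**2 = 0)
(G(o(j, -6), 65 - 1*163) + 38299)/(190535 + 354880) = (0 + 38299)/(190535 + 354880) = 38299/545415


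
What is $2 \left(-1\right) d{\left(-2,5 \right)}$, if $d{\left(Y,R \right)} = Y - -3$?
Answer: $-2$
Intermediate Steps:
$d{\left(Y,R \right)} = 3 + Y$ ($d{\left(Y,R \right)} = Y + 3 = 3 + Y$)
$2 \left(-1\right) d{\left(-2,5 \right)} = 2 \left(-1\right) \left(3 - 2\right) = \left(-2\right) 1 = -2$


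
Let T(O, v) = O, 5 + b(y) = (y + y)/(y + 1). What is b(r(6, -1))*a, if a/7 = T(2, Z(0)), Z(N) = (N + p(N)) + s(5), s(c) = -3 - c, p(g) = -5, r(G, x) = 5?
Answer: -140/3 ≈ -46.667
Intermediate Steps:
Z(N) = -13 + N (Z(N) = (N - 5) + (-3 - 1*5) = (-5 + N) + (-3 - 5) = (-5 + N) - 8 = -13 + N)
b(y) = -5 + 2*y/(1 + y) (b(y) = -5 + (y + y)/(y + 1) = -5 + (2*y)/(1 + y) = -5 + 2*y/(1 + y))
a = 14 (a = 7*2 = 14)
b(r(6, -1))*a = ((-5 - 3*5)/(1 + 5))*14 = ((-5 - 15)/6)*14 = ((⅙)*(-20))*14 = -10/3*14 = -140/3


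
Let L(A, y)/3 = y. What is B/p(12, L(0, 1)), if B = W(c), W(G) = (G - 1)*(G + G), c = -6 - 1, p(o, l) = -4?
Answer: -28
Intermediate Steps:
L(A, y) = 3*y
c = -7
W(G) = 2*G*(-1 + G) (W(G) = (-1 + G)*(2*G) = 2*G*(-1 + G))
B = 112 (B = 2*(-7)*(-1 - 7) = 2*(-7)*(-8) = 112)
B/p(12, L(0, 1)) = 112/(-4) = 112*(-1/4) = -28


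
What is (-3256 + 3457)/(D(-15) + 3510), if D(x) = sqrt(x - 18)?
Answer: 235170/4106711 - 67*I*sqrt(33)/4106711 ≈ 0.057265 - 9.3721e-5*I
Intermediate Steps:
D(x) = sqrt(-18 + x)
(-3256 + 3457)/(D(-15) + 3510) = (-3256 + 3457)/(sqrt(-18 - 15) + 3510) = 201/(sqrt(-33) + 3510) = 201/(I*sqrt(33) + 3510) = 201/(3510 + I*sqrt(33))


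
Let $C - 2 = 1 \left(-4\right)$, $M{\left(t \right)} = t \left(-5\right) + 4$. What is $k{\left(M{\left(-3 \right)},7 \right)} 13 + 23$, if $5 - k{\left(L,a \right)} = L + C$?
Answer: $-133$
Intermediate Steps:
$M{\left(t \right)} = 4 - 5 t$ ($M{\left(t \right)} = - 5 t + 4 = 4 - 5 t$)
$C = -2$ ($C = 2 + 1 \left(-4\right) = 2 - 4 = -2$)
$k{\left(L,a \right)} = 7 - L$ ($k{\left(L,a \right)} = 5 - \left(L - 2\right) = 5 - \left(-2 + L\right) = 7 - L$)
$k{\left(M{\left(-3 \right)},7 \right)} 13 + 23 = \left(7 - \left(4 - -15\right)\right) 13 + 23 = \left(7 - \left(4 + 15\right)\right) 13 + 23 = \left(7 - 19\right) 13 + 23 = \left(-12\right) 13 + 23 = -156 + 23 = -133$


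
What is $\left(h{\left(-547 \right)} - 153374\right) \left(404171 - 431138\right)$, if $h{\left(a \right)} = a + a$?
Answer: $4165538556$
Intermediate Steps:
$h{\left(a \right)} = 2 a$
$\left(h{\left(-547 \right)} - 153374\right) \left(404171 - 431138\right) = \left(2 \left(-547\right) - 153374\right) \left(404171 - 431138\right) = \left(-1094 - 153374\right) \left(-26967\right) = \left(-154468\right) \left(-26967\right) = 4165538556$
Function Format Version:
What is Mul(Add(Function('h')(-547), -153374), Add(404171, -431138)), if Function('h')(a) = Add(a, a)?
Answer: 4165538556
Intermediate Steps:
Function('h')(a) = Mul(2, a)
Mul(Add(Function('h')(-547), -153374), Add(404171, -431138)) = Mul(Add(Mul(2, -547), -153374), Add(404171, -431138)) = Mul(Add(-1094, -153374), -26967) = Mul(-154468, -26967) = 4165538556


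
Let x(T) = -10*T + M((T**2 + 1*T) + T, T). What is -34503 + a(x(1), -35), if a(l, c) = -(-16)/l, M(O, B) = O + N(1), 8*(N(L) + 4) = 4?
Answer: -724595/21 ≈ -34505.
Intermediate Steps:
N(L) = -7/2 (N(L) = -4 + (1/8)*4 = -4 + 1/2 = -7/2)
M(O, B) = -7/2 + O (M(O, B) = O - 7/2 = -7/2 + O)
x(T) = -7/2 + T**2 - 8*T (x(T) = -10*T + (-7/2 + ((T**2 + 1*T) + T)) = -10*T + (-7/2 + ((T**2 + T) + T)) = -10*T + (-7/2 + ((T + T**2) + T)) = -10*T + (-7/2 + (T**2 + 2*T)) = -10*T + (-7/2 + T**2 + 2*T) = -7/2 + T**2 - 8*T)
a(l, c) = 16/l
-34503 + a(x(1), -35) = -34503 + 16/(-7/2 + 1**2 - 8*1) = -34503 + 16/(-7/2 + 1 - 8) = -34503 + 16/(-21/2) = -34503 + 16*(-2/21) = -34503 - 32/21 = -724595/21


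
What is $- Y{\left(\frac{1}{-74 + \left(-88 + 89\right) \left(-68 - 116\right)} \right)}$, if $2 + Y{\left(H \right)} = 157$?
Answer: $-155$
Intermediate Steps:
$Y{\left(H \right)} = 155$ ($Y{\left(H \right)} = -2 + 157 = 155$)
$- Y{\left(\frac{1}{-74 + \left(-88 + 89\right) \left(-68 - 116\right)} \right)} = \left(-1\right) 155 = -155$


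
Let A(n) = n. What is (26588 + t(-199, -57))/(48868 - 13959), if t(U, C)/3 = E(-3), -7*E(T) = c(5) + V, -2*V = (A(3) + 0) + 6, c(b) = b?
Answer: 372229/488726 ≈ 0.76163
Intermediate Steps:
V = -9/2 (V = -((3 + 0) + 6)/2 = -(3 + 6)/2 = -½*9 = -9/2 ≈ -4.5000)
E(T) = -1/14 (E(T) = -(5 - 9/2)/7 = -⅐*½ = -1/14)
t(U, C) = -3/14 (t(U, C) = 3*(-1/14) = -3/14)
(26588 + t(-199, -57))/(48868 - 13959) = (26588 - 3/14)/(48868 - 13959) = (372229/14)/34909 = (372229/14)*(1/34909) = 372229/488726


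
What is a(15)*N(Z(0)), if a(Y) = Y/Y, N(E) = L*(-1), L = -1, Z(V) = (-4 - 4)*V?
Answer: 1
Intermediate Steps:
Z(V) = -8*V
N(E) = 1 (N(E) = -1*(-1) = 1)
a(Y) = 1
a(15)*N(Z(0)) = 1*1 = 1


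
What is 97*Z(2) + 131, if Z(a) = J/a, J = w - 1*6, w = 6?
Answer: 131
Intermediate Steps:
J = 0 (J = 6 - 1*6 = 6 - 6 = 0)
Z(a) = 0 (Z(a) = 0/a = 0)
97*Z(2) + 131 = 97*0 + 131 = 0 + 131 = 131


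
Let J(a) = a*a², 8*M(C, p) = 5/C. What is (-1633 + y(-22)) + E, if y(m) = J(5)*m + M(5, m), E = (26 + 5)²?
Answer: -27375/8 ≈ -3421.9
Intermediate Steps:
E = 961 (E = 31² = 961)
M(C, p) = 5/(8*C) (M(C, p) = (5/C)/8 = 5/(8*C))
J(a) = a³
y(m) = ⅛ + 125*m (y(m) = 5³*m + (5/8)/5 = 125*m + (5/8)*(⅕) = 125*m + ⅛ = ⅛ + 125*m)
(-1633 + y(-22)) + E = (-1633 + (⅛ + 125*(-22))) + 961 = (-1633 + (⅛ - 2750)) + 961 = (-1633 - 21999/8) + 961 = -35063/8 + 961 = -27375/8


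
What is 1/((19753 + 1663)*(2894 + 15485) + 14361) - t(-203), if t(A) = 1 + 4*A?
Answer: 319225029276/393619025 ≈ 811.00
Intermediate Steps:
1/((19753 + 1663)*(2894 + 15485) + 14361) - t(-203) = 1/((19753 + 1663)*(2894 + 15485) + 14361) - (1 + 4*(-203)) = 1/(21416*18379 + 14361) - (1 - 812) = 1/(393604664 + 14361) - 1*(-811) = 1/393619025 + 811 = 319225029276/393619025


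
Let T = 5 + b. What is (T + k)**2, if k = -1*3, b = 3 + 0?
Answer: 25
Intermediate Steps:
b = 3
k = -3
T = 8 (T = 5 + 3 = 8)
(T + k)**2 = (8 - 3)**2 = 5**2 = 25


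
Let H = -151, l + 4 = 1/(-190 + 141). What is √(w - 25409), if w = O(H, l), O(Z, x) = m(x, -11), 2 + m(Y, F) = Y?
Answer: 2*I*√311334/7 ≈ 159.42*I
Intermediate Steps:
l = -197/49 (l = -4 + 1/(-190 + 141) = -4 + 1/(-49) = -4 - 1/49 = -197/49 ≈ -4.0204)
m(Y, F) = -2 + Y
O(Z, x) = -2 + x
w = -295/49 (w = -2 - 197/49 = -295/49 ≈ -6.0204)
√(w - 25409) = √(-295/49 - 25409) = √(-1245336/49) = 2*I*√311334/7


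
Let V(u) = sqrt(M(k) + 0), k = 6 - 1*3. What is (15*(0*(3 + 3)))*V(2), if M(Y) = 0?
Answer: 0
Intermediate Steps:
k = 3 (k = 6 - 3 = 3)
V(u) = 0 (V(u) = sqrt(0 + 0) = sqrt(0) = 0)
(15*(0*(3 + 3)))*V(2) = (15*(0*(3 + 3)))*0 = (15*(0*6))*0 = (15*0)*0 = 0*0 = 0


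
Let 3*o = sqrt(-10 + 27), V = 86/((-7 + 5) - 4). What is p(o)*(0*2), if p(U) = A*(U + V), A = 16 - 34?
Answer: 0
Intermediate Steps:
A = -18
V = -43/3 (V = 86/(-2 - 4) = 86/(-6) = 86*(-1/6) = -43/3 ≈ -14.333)
o = sqrt(17)/3 (o = sqrt(-10 + 27)/3 = sqrt(17)/3 ≈ 1.3744)
p(U) = 258 - 18*U (p(U) = -18*(U - 43/3) = -18*(-43/3 + U) = 258 - 18*U)
p(o)*(0*2) = (258 - 6*sqrt(17))*(0*2) = (258 - 6*sqrt(17))*0 = 0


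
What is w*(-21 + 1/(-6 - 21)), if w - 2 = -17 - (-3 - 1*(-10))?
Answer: 12496/27 ≈ 462.81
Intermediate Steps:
w = -22 (w = 2 + (-17 - (-3 - 1*(-10))) = 2 + (-17 - (-3 + 10)) = 2 + (-17 - 1*7) = 2 + (-17 - 7) = 2 - 24 = -22)
w*(-21 + 1/(-6 - 21)) = -22*(-21 + 1/(-6 - 21)) = -22*(-21 + 1/(-27)) = -22*(-21 - 1/27) = -22*(-568/27) = 12496/27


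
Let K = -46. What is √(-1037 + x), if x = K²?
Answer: √1079 ≈ 32.848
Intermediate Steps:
x = 2116 (x = (-46)² = 2116)
√(-1037 + x) = √(-1037 + 2116) = √1079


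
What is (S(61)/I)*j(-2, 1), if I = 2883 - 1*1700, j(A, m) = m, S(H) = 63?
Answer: 9/169 ≈ 0.053254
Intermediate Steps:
I = 1183 (I = 2883 - 1700 = 1183)
(S(61)/I)*j(-2, 1) = (63/1183)*1 = (63*(1/1183))*1 = (9/169)*1 = 9/169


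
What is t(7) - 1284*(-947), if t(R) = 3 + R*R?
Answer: 1216000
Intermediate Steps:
t(R) = 3 + R²
t(7) - 1284*(-947) = (3 + 7²) - 1284*(-947) = (3 + 49) + 1215948 = 52 + 1215948 = 1216000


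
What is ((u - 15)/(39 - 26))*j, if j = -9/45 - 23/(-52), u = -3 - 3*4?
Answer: -189/338 ≈ -0.55917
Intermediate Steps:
u = -15 (u = -3 - 12 = -15)
j = 63/260 (j = -9*1/45 - 23*(-1/52) = -⅕ + 23/52 = 63/260 ≈ 0.24231)
((u - 15)/(39 - 26))*j = ((-15 - 15)/(39 - 26))*(63/260) = -30/13*(63/260) = -30*1/13*(63/260) = -30/13*63/260 = -189/338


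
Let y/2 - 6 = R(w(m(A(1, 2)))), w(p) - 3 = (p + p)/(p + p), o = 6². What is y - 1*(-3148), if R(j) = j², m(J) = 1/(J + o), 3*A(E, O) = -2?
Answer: 3192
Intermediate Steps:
o = 36
A(E, O) = -⅔ (A(E, O) = (⅓)*(-2) = -⅔)
m(J) = 1/(36 + J) (m(J) = 1/(J + 36) = 1/(36 + J))
w(p) = 4 (w(p) = 3 + (p + p)/(p + p) = 3 + (2*p)/((2*p)) = 3 + (2*p)*(1/(2*p)) = 3 + 1 = 4)
y = 44 (y = 12 + 2*4² = 12 + 2*16 = 12 + 32 = 44)
y - 1*(-3148) = 44 - 1*(-3148) = 44 + 3148 = 3192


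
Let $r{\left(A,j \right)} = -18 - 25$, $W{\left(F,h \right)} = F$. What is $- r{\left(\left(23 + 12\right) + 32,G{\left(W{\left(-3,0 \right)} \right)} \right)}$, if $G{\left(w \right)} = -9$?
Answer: $43$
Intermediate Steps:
$r{\left(A,j \right)} = -43$
$- r{\left(\left(23 + 12\right) + 32,G{\left(W{\left(-3,0 \right)} \right)} \right)} = \left(-1\right) \left(-43\right) = 43$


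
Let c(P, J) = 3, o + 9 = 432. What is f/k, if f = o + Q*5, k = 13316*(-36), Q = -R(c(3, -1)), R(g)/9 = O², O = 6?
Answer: 133/53264 ≈ 0.0024970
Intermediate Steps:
o = 423 (o = -9 + 432 = 423)
R(g) = 324 (R(g) = 9*6² = 9*36 = 324)
Q = -324 (Q = -1*324 = -324)
k = -479376
f = -1197 (f = 423 - 324*5 = 423 - 1620 = -1197)
f/k = -1197/(-479376) = -1197*(-1/479376) = 133/53264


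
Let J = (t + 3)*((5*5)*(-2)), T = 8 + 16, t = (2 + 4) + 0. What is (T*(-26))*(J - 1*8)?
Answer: 285792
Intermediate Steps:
t = 6 (t = 6 + 0 = 6)
T = 24
J = -450 (J = (6 + 3)*((5*5)*(-2)) = 9*(25*(-2)) = 9*(-50) = -450)
(T*(-26))*(J - 1*8) = (24*(-26))*(-450 - 1*8) = -624*(-450 - 8) = -624*(-458) = 285792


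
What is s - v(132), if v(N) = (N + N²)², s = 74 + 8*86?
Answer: -308212374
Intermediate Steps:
s = 762 (s = 74 + 688 = 762)
s - v(132) = 762 - 132²*(1 + 132)² = 762 - 17424*133² = 762 - 17424*17689 = 762 - 1*308213136 = 762 - 308213136 = -308212374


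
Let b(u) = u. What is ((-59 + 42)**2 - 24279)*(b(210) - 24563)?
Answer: 584228470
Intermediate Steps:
((-59 + 42)**2 - 24279)*(b(210) - 24563) = ((-59 + 42)**2 - 24279)*(210 - 24563) = ((-17)**2 - 24279)*(-24353) = (289 - 24279)*(-24353) = -23990*(-24353) = 584228470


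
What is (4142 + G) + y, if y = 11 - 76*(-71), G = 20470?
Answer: 30019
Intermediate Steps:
y = 5407 (y = 11 + 5396 = 5407)
(4142 + G) + y = (4142 + 20470) + 5407 = 24612 + 5407 = 30019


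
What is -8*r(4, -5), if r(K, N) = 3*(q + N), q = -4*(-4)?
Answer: -264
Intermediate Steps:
q = 16
r(K, N) = 48 + 3*N (r(K, N) = 3*(16 + N) = 48 + 3*N)
-8*r(4, -5) = -8*(48 + 3*(-5)) = -8*(48 - 15) = -8*33 = -264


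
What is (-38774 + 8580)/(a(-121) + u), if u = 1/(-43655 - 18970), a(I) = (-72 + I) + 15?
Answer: 1890899250/11147251 ≈ 169.63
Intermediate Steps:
a(I) = -57 + I
u = -1/62625 (u = 1/(-62625) = -1/62625 ≈ -1.5968e-5)
(-38774 + 8580)/(a(-121) + u) = (-38774 + 8580)/((-57 - 121) - 1/62625) = -30194/(-178 - 1/62625) = -30194/(-11147251/62625) = -30194*(-62625/11147251) = 1890899250/11147251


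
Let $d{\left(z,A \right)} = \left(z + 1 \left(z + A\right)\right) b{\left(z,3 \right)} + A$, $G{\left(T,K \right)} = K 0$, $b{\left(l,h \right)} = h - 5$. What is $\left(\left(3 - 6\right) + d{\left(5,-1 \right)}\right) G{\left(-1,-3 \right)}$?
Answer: $0$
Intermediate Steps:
$b{\left(l,h \right)} = -5 + h$ ($b{\left(l,h \right)} = h - 5 = -5 + h$)
$G{\left(T,K \right)} = 0$
$d{\left(z,A \right)} = - A - 4 z$ ($d{\left(z,A \right)} = \left(z + 1 \left(z + A\right)\right) \left(-5 + 3\right) + A = \left(z + 1 \left(A + z\right)\right) \left(-2\right) + A = \left(z + \left(A + z\right)\right) \left(-2\right) + A = \left(A + 2 z\right) \left(-2\right) + A = \left(- 4 z - 2 A\right) + A = - A - 4 z$)
$\left(\left(3 - 6\right) + d{\left(5,-1 \right)}\right) G{\left(-1,-3 \right)} = \left(\left(3 - 6\right) - 19\right) 0 = \left(\left(3 - 6\right) + \left(1 - 20\right)\right) 0 = \left(-3 - 19\right) 0 = \left(-22\right) 0 = 0$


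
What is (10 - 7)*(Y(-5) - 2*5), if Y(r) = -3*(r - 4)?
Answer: 51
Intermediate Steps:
Y(r) = 12 - 3*r (Y(r) = -3*(-4 + r) = 12 - 3*r)
(10 - 7)*(Y(-5) - 2*5) = (10 - 7)*((12 - 3*(-5)) - 2*5) = 3*((12 + 15) - 10) = 3*(27 - 10) = 3*17 = 51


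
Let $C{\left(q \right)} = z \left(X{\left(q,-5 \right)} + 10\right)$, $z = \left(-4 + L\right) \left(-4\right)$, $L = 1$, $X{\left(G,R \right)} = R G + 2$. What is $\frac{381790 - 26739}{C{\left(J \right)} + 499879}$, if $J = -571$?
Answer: $\frac{355051}{534283} \approx 0.66454$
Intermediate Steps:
$X{\left(G,R \right)} = 2 + G R$ ($X{\left(G,R \right)} = G R + 2 = 2 + G R$)
$z = 12$ ($z = \left(-4 + 1\right) \left(-4\right) = \left(-3\right) \left(-4\right) = 12$)
$C{\left(q \right)} = 144 - 60 q$ ($C{\left(q \right)} = 12 \left(\left(2 + q \left(-5\right)\right) + 10\right) = 12 \left(\left(2 - 5 q\right) + 10\right) = 12 \left(12 - 5 q\right) = 144 - 60 q$)
$\frac{381790 - 26739}{C{\left(J \right)} + 499879} = \frac{381790 - 26739}{\left(144 - -34260\right) + 499879} = \frac{355051}{\left(144 + 34260\right) + 499879} = \frac{355051}{34404 + 499879} = \frac{355051}{534283}$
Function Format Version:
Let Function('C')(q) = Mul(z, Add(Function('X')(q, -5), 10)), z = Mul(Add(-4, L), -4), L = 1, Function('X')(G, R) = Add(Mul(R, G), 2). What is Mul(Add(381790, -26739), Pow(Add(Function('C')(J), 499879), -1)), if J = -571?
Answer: Rational(355051, 534283) ≈ 0.66454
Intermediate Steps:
Function('X')(G, R) = Add(2, Mul(G, R)) (Function('X')(G, R) = Add(Mul(G, R), 2) = Add(2, Mul(G, R)))
z = 12 (z = Mul(Add(-4, 1), -4) = Mul(-3, -4) = 12)
Function('C')(q) = Add(144, Mul(-60, q)) (Function('C')(q) = Mul(12, Add(Add(2, Mul(q, -5)), 10)) = Mul(12, Add(Add(2, Mul(-5, q)), 10)) = Mul(12, Add(12, Mul(-5, q))) = Add(144, Mul(-60, q)))
Mul(Add(381790, -26739), Pow(Add(Function('C')(J), 499879), -1)) = Mul(Add(381790, -26739), Pow(Add(Add(144, Mul(-60, -571)), 499879), -1)) = Mul(355051, Pow(Add(Add(144, 34260), 499879), -1)) = Mul(355051, Pow(Add(34404, 499879), -1)) = Mul(355051, Pow(534283, -1)) = Mul(355051, Rational(1, 534283)) = Rational(355051, 534283)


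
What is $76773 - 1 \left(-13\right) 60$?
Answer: $77553$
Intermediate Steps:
$76773 - 1 \left(-13\right) 60 = 76773 - \left(-13\right) 60 = 76773 - -780 = 76773 + 780 = 77553$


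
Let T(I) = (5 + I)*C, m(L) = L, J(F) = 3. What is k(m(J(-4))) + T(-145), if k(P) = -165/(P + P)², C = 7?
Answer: -11815/12 ≈ -984.58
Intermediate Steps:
k(P) = -165/(4*P²) (k(P) = -165*1/(4*P²) = -165/(4*P²))
T(I) = 35 + 7*I (T(I) = (5 + I)*7 = 35 + 7*I)
k(m(J(-4))) + T(-145) = -165/4/3² + (35 + 7*(-145)) = -165/4*⅑ + (35 - 1015) = -55/12 - 980 = -11815/12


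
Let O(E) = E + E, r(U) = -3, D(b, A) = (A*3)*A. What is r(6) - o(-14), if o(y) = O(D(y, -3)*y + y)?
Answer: 781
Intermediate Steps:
D(b, A) = 3*A² (D(b, A) = (3*A)*A = 3*A²)
O(E) = 2*E
o(y) = 56*y (o(y) = 2*((3*(-3)²)*y + y) = 2*((3*9)*y + y) = 2*(27*y + y) = 2*(28*y) = 56*y)
r(6) - o(-14) = -3 - 56*(-14) = -3 - 1*(-784) = -3 + 784 = 781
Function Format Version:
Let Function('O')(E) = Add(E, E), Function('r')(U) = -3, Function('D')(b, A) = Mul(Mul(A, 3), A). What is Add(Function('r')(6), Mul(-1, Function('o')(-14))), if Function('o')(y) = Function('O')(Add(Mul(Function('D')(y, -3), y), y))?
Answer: 781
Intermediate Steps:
Function('D')(b, A) = Mul(3, Pow(A, 2)) (Function('D')(b, A) = Mul(Mul(3, A), A) = Mul(3, Pow(A, 2)))
Function('O')(E) = Mul(2, E)
Function('o')(y) = Mul(56, y) (Function('o')(y) = Mul(2, Add(Mul(Mul(3, Pow(-3, 2)), y), y)) = Mul(2, Add(Mul(Mul(3, 9), y), y)) = Mul(2, Add(Mul(27, y), y)) = Mul(2, Mul(28, y)) = Mul(56, y))
Add(Function('r')(6), Mul(-1, Function('o')(-14))) = Add(-3, Mul(-1, Mul(56, -14))) = Add(-3, Mul(-1, -784)) = Add(-3, 784) = 781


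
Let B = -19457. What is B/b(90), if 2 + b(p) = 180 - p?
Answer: -19457/88 ≈ -221.10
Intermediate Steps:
b(p) = 178 - p (b(p) = -2 + (180 - p) = 178 - p)
B/b(90) = -19457/(178 - 1*90) = -19457/(178 - 90) = -19457/88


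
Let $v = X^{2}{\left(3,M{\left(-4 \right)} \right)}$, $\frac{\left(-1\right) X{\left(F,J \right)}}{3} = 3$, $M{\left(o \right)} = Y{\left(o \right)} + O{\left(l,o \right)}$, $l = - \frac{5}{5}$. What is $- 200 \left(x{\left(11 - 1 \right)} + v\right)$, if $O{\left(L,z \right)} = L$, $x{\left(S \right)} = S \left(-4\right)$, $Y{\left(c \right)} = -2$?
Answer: $-8200$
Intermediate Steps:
$l = -1$ ($l = \left(-5\right) \frac{1}{5} = -1$)
$x{\left(S \right)} = - 4 S$
$M{\left(o \right)} = -3$ ($M{\left(o \right)} = -2 - 1 = -3$)
$X{\left(F,J \right)} = -9$ ($X{\left(F,J \right)} = \left(-3\right) 3 = -9$)
$v = 81$ ($v = \left(-9\right)^{2} = 81$)
$- 200 \left(x{\left(11 - 1 \right)} + v\right) = - 200 \left(- 4 \left(11 - 1\right) + 81\right) = - 200 \left(\left(-4\right) 10 + 81\right) = - 200 \left(-40 + 81\right) = \left(-200\right) 41 = -8200$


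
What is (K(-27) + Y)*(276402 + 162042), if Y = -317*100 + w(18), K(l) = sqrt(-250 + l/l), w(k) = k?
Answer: -13890782808 + 438444*I*sqrt(249) ≈ -1.3891e+10 + 6.9185e+6*I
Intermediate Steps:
K(l) = I*sqrt(249) (K(l) = sqrt(-250 + 1) = sqrt(-249) = I*sqrt(249))
Y = -31682 (Y = -317*100 + 18 = -31700 + 18 = -31682)
(K(-27) + Y)*(276402 + 162042) = (I*sqrt(249) - 31682)*(276402 + 162042) = (-31682 + I*sqrt(249))*438444 = -13890782808 + 438444*I*sqrt(249)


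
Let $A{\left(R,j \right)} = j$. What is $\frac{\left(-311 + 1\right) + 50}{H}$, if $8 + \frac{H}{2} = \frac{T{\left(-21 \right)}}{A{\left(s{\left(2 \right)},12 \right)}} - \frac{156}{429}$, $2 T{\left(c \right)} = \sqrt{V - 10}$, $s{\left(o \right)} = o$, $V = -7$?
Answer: $\frac{75778560}{4877321} + \frac{377520 i \sqrt{17}}{4877321} \approx 15.537 + 0.31914 i$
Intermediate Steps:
$T{\left(c \right)} = \frac{i \sqrt{17}}{2}$ ($T{\left(c \right)} = \frac{\sqrt{-7 - 10}}{2} = \frac{\sqrt{-17}}{2} = \frac{i \sqrt{17}}{2}$)
$H = - \frac{184}{11} + \frac{i \sqrt{17}}{12}$ ($H = -16 + 2 \left(\frac{\frac{1}{2} i \sqrt{17}}{12} - \frac{156}{429}\right) = -16 + 2 \left(\frac{i \sqrt{17}}{2} \cdot \frac{1}{12} - \frac{4}{11}\right) = -16 + 2 \left(\frac{i \sqrt{17}}{24} - \frac{4}{11}\right) = -16 + 2 \left(- \frac{4}{11} + \frac{i \sqrt{17}}{24}\right) = -16 - \left(\frac{8}{11} - \frac{i \sqrt{17}}{12}\right) = - \frac{184}{11} + \frac{i \sqrt{17}}{12} \approx -16.727 + 0.34359 i$)
$\frac{\left(-311 + 1\right) + 50}{H} = \frac{\left(-311 + 1\right) + 50}{- \frac{184}{11} + \frac{i \sqrt{17}}{12}} = \frac{-310 + 50}{- \frac{184}{11} + \frac{i \sqrt{17}}{12}} = - \frac{260}{- \frac{184}{11} + \frac{i \sqrt{17}}{12}}$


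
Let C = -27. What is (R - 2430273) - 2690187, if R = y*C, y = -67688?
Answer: -3292884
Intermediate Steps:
R = 1827576 (R = -67688*(-27) = 1827576)
(R - 2430273) - 2690187 = (1827576 - 2430273) - 2690187 = -602697 - 2690187 = -3292884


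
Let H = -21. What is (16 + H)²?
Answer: 25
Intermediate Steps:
(16 + H)² = (16 - 21)² = (-5)² = 25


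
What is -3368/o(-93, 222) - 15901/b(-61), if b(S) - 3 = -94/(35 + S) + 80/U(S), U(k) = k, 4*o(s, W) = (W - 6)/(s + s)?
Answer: 108551537/12618 ≈ 8602.9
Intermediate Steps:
o(s, W) = (-6 + W)/(8*s) (o(s, W) = ((W - 6)/(s + s))/4 = ((-6 + W)/((2*s)))/4 = ((-6 + W)*(1/(2*s)))/4 = ((-6 + W)/(2*s))/4 = (-6 + W)/(8*s))
b(S) = 3 - 94/(35 + S) + 80/S (b(S) = 3 + (-94/(35 + S) + 80/S) = 3 - 94/(35 + S) + 80/S)
-3368/o(-93, 222) - 15901/b(-61) = -3368*(-744/(-6 + 222)) - 15901*(-61*(35 - 61)/(2800 + 3*(-61)**2 + 91*(-61))) = -3368/((1/8)*(-1/93)*216) - 15901*1586/(2800 + 3*3721 - 5551) = -3368/(-9/31) - 15901*1586/(2800 + 11163 - 5551) = -3368*(-31/9) - 15901/((-1/61*(-1/26)*8412)) = 104408/9 - 15901/4206/793 = 104408/9 - 15901*793/4206 = 104408/9 - 12609493/4206 = 108551537/12618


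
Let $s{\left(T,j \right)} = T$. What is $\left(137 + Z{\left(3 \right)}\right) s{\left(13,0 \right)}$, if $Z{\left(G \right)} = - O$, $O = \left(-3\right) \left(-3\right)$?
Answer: $1664$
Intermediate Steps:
$O = 9$
$Z{\left(G \right)} = -9$ ($Z{\left(G \right)} = \left(-1\right) 9 = -9$)
$\left(137 + Z{\left(3 \right)}\right) s{\left(13,0 \right)} = \left(137 - 9\right) 13 = 128 \cdot 13 = 1664$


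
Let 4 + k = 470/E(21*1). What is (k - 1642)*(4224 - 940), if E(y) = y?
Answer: -111971264/21 ≈ -5.3320e+6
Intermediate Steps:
k = 386/21 (k = -4 + 470/((21*1)) = -4 + 470/21 = 386/21 ≈ 18.381)
(k - 1642)*(4224 - 940) = (386/21 - 1642)*(4224 - 940) = -34096/21*3284 = -111971264/21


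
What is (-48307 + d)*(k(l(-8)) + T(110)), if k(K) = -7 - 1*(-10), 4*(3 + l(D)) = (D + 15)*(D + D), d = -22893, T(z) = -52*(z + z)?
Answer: 814314400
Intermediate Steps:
T(z) = -104*z
l(D) = -3 + D*(15 + D)/2 (l(D) = -3 + ((D + 15)*(D + D))/4 = -3 + ((15 + D)*(2*D))/4 = -3 + (2*D*(15 + D))/4 = -3 + D*(15 + D)/2)
k(K) = 3 (k(K) = -7 + 10 = 3)
(-48307 + d)*(k(l(-8)) + T(110)) = (-48307 - 22893)*(3 - 104*110) = -71200*(3 - 11440) = -71200*(-11437) = 814314400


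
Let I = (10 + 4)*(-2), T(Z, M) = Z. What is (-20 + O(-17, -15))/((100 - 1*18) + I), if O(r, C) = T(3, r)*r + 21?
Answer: -25/27 ≈ -0.92593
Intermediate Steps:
O(r, C) = 21 + 3*r (O(r, C) = 3*r + 21 = 21 + 3*r)
I = -28 (I = 14*(-2) = -28)
(-20 + O(-17, -15))/((100 - 1*18) + I) = (-20 + (21 + 3*(-17)))/((100 - 1*18) - 28) = (-20 + (21 - 51))/((100 - 18) - 28) = (-20 - 30)/(82 - 28) = -50/54 = -50*1/54 = -25/27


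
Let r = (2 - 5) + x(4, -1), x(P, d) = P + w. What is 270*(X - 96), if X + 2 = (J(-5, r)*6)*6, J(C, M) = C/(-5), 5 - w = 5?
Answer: -16740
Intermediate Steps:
w = 0 (w = 5 - 1*5 = 5 - 5 = 0)
x(P, d) = P (x(P, d) = P + 0 = P)
r = 1 (r = (2 - 5) + 4 = -3 + 4 = 1)
J(C, M) = -C/5 (J(C, M) = C*(-⅕) = -C/5)
X = 34 (X = -2 + (-⅕*(-5)*6)*6 = -2 + (1*6)*6 = -2 + 6*6 = -2 + 36 = 34)
270*(X - 96) = 270*(34 - 96) = 270*(-62) = -16740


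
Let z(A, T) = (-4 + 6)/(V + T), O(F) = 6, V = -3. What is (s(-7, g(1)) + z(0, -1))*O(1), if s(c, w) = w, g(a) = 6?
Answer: 33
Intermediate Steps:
z(A, T) = 2/(-3 + T) (z(A, T) = (-4 + 6)/(-3 + T) = 2/(-3 + T))
(s(-7, g(1)) + z(0, -1))*O(1) = (6 + 2/(-3 - 1))*6 = (6 + 2/(-4))*6 = (6 + 2*(-¼))*6 = (6 - ½)*6 = (11/2)*6 = 33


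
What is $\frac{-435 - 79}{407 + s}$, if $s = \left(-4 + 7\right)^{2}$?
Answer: $- \frac{257}{208} \approx -1.2356$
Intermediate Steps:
$s = 9$ ($s = 3^{2} = 9$)
$\frac{-435 - 79}{407 + s} = \frac{-435 - 79}{407 + 9} = - \frac{514}{416} = \left(-514\right) \frac{1}{416} = - \frac{257}{208}$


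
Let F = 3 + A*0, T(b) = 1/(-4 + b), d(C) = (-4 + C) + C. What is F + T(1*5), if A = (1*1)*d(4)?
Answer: 4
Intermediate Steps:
d(C) = -4 + 2*C
A = 4 (A = (1*1)*(-4 + 2*4) = 1*(-4 + 8) = 1*4 = 4)
F = 3 (F = 3 + 4*0 = 3 + 0 = 3)
F + T(1*5) = 3 + 1/(-4 + 1*5) = 3 + 1/(-4 + 5) = 3 + 1/1 = 3 + 1 = 4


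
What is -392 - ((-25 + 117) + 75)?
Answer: -559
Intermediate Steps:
-392 - ((-25 + 117) + 75) = -392 - (92 + 75) = -392 - 1*167 = -392 - 167 = -559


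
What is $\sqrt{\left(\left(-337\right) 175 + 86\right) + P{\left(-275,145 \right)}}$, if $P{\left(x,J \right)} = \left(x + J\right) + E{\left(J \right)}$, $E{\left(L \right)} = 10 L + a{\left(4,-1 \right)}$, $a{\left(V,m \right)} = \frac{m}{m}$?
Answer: $4 i \sqrt{3598} \approx 239.93 i$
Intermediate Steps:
$a{\left(V,m \right)} = 1$
$E{\left(L \right)} = 1 + 10 L$ ($E{\left(L \right)} = 10 L + 1 = 1 + 10 L$)
$P{\left(x,J \right)} = 1 + x + 11 J$ ($P{\left(x,J \right)} = \left(x + J\right) + \left(1 + 10 J\right) = \left(J + x\right) + \left(1 + 10 J\right) = 1 + x + 11 J$)
$\sqrt{\left(\left(-337\right) 175 + 86\right) + P{\left(-275,145 \right)}} = \sqrt{\left(\left(-337\right) 175 + 86\right) + \left(1 - 275 + 11 \cdot 145\right)} = \sqrt{\left(-58975 + 86\right) + \left(1 - 275 + 1595\right)} = \sqrt{-58889 + 1321} = \sqrt{-57568} = 4 i \sqrt{3598}$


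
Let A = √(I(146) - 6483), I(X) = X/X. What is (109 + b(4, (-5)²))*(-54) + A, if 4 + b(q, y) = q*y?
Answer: -11070 + I*√6482 ≈ -11070.0 + 80.511*I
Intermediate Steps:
I(X) = 1
b(q, y) = -4 + q*y
A = I*√6482 (A = √(1 - 6483) = √(-6482) = I*√6482 ≈ 80.511*I)
(109 + b(4, (-5)²))*(-54) + A = (109 + (-4 + 4*(-5)²))*(-54) + I*√6482 = (109 + (-4 + 4*25))*(-54) + I*√6482 = (109 + (-4 + 100))*(-54) + I*√6482 = (109 + 96)*(-54) + I*√6482 = 205*(-54) + I*√6482 = -11070 + I*√6482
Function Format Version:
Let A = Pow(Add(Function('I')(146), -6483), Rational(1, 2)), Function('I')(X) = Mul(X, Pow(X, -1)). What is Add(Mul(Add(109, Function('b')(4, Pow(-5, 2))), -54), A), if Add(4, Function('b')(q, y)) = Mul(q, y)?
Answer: Add(-11070, Mul(I, Pow(6482, Rational(1, 2)))) ≈ Add(-11070., Mul(80.511, I))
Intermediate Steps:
Function('I')(X) = 1
Function('b')(q, y) = Add(-4, Mul(q, y))
A = Mul(I, Pow(6482, Rational(1, 2))) (A = Pow(Add(1, -6483), Rational(1, 2)) = Pow(-6482, Rational(1, 2)) = Mul(I, Pow(6482, Rational(1, 2))) ≈ Mul(80.511, I))
Add(Mul(Add(109, Function('b')(4, Pow(-5, 2))), -54), A) = Add(Mul(Add(109, Add(-4, Mul(4, Pow(-5, 2)))), -54), Mul(I, Pow(6482, Rational(1, 2)))) = Add(Mul(Add(109, Add(-4, Mul(4, 25))), -54), Mul(I, Pow(6482, Rational(1, 2)))) = Add(Mul(Add(109, Add(-4, 100)), -54), Mul(I, Pow(6482, Rational(1, 2)))) = Add(Mul(Add(109, 96), -54), Mul(I, Pow(6482, Rational(1, 2)))) = Add(Mul(205, -54), Mul(I, Pow(6482, Rational(1, 2)))) = Add(-11070, Mul(I, Pow(6482, Rational(1, 2))))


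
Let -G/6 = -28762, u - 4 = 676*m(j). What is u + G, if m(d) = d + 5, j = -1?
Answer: 175280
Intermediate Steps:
m(d) = 5 + d
u = 2708 (u = 4 + 676*(5 - 1) = 4 + 676*4 = 4 + 2704 = 2708)
G = 172572 (G = -6*(-28762) = 172572)
u + G = 2708 + 172572 = 175280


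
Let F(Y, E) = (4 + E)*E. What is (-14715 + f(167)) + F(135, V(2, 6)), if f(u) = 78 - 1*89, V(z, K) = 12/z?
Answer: -14666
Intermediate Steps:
F(Y, E) = E*(4 + E)
f(u) = -11 (f(u) = 78 - 89 = -11)
(-14715 + f(167)) + F(135, V(2, 6)) = (-14715 - 11) + (12/2)*(4 + 12/2) = -14726 + (12*(½))*(4 + 12*(½)) = -14726 + 6*(4 + 6) = -14726 + 6*10 = -14726 + 60 = -14666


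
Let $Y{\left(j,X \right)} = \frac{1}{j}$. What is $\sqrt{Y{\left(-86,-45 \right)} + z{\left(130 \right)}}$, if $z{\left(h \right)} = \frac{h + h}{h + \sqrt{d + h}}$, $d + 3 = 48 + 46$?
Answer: $\frac{\sqrt{1911780 - 86 \sqrt{221}}}{86 \sqrt{130 + \sqrt{221}}} \approx 1.3353$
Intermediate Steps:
$d = 91$ ($d = -3 + \left(48 + 46\right) = -3 + 94 = 91$)
$z{\left(h \right)} = \frac{2 h}{h + \sqrt{91 + h}}$ ($z{\left(h \right)} = \frac{h + h}{h + \sqrt{91 + h}} = \frac{2 h}{h + \sqrt{91 + h}}$)
$\sqrt{Y{\left(-86,-45 \right)} + z{\left(130 \right)}} = \sqrt{\frac{1}{-86} + 2 \cdot 130 \frac{1}{130 + \sqrt{91 + 130}}} = \sqrt{- \frac{1}{86} + 2 \cdot 130 \frac{1}{130 + \sqrt{221}}} = \sqrt{- \frac{1}{86} + \frac{260}{130 + \sqrt{221}}}$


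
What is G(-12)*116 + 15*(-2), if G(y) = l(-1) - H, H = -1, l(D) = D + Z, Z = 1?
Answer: 86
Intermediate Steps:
l(D) = 1 + D (l(D) = D + 1 = 1 + D)
G(y) = 1 (G(y) = (1 - 1) - 1*(-1) = 0 + 1 = 1)
G(-12)*116 + 15*(-2) = 1*116 + 15*(-2) = 116 - 30 = 86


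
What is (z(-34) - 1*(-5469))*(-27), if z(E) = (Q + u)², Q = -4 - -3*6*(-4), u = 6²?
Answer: -190863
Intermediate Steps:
u = 36
Q = -76 (Q = -4 - (-18*(-4)) = -4 - 72 = -76)
z(E) = 1600 (z(E) = (-76 + 36)² = (-40)² = 1600)
(z(-34) - 1*(-5469))*(-27) = (1600 - 1*(-5469))*(-27) = (1600 + 5469)*(-27) = 7069*(-27) = -190863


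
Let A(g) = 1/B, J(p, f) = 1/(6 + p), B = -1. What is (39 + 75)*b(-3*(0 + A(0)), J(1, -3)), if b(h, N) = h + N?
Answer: 2508/7 ≈ 358.29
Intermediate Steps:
A(g) = -1 (A(g) = 1/(-1) = -1)
b(h, N) = N + h
(39 + 75)*b(-3*(0 + A(0)), J(1, -3)) = (39 + 75)*(1/(6 + 1) - 3*(0 - 1)) = 114*(1/7 - 3*(-1)) = 114*(⅐ + 3) = 114*(22/7) = 2508/7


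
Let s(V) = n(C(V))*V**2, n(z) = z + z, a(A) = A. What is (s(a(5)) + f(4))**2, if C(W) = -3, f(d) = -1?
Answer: 22801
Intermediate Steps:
n(z) = 2*z
s(V) = -6*V**2 (s(V) = (2*(-3))*V**2 = -6*V**2)
(s(a(5)) + f(4))**2 = (-6*5**2 - 1)**2 = (-6*25 - 1)**2 = (-150 - 1)**2 = (-151)**2 = 22801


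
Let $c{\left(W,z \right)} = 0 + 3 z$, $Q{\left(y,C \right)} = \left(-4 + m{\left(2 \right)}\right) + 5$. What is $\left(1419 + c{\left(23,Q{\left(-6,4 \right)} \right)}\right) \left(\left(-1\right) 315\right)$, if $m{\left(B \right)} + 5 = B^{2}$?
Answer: $-446985$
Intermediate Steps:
$m{\left(B \right)} = -5 + B^{2}$
$Q{\left(y,C \right)} = 0$ ($Q{\left(y,C \right)} = \left(-4 - \left(5 - 2^{2}\right)\right) + 5 = \left(-4 + \left(-5 + 4\right)\right) + 5 = \left(-4 - 1\right) + 5 = -5 + 5 = 0$)
$c{\left(W,z \right)} = 3 z$
$\left(1419 + c{\left(23,Q{\left(-6,4 \right)} \right)}\right) \left(\left(-1\right) 315\right) = \left(1419 + 3 \cdot 0\right) \left(\left(-1\right) 315\right) = \left(1419 + 0\right) \left(-315\right) = 1419 \left(-315\right) = -446985$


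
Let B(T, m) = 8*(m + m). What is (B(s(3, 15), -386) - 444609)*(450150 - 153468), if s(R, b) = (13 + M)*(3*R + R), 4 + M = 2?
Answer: -133739795370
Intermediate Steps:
M = -2 (M = -4 + 2 = -2)
s(R, b) = 44*R (s(R, b) = (13 - 2)*(3*R + R) = 11*(4*R) = 44*R)
B(T, m) = 16*m (B(T, m) = 8*(2*m) = 16*m)
(B(s(3, 15), -386) - 444609)*(450150 - 153468) = (16*(-386) - 444609)*(450150 - 153468) = (-6176 - 444609)*296682 = -450785*296682 = -133739795370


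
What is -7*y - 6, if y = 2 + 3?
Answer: -41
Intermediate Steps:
y = 5
-7*y - 6 = -7*5 - 6 = -35 - 6 = -41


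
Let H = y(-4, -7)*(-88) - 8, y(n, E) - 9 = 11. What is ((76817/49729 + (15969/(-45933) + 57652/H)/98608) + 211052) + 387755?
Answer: 19871730606529060284159/33185449327825184 ≈ 5.9881e+5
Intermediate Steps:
y(n, E) = 20 (y(n, E) = 9 + 11 = 20)
H = -1768 (H = 20*(-88) - 8 = -1760 - 8 = -1768)
((76817/49729 + (15969/(-45933) + 57652/H)/98608) + 211052) + 387755 = ((76817/49729 + (15969/(-45933) + 57652/(-1768))/98608) + 211052) + 387755 = ((76817*(1/49729) + (15969*(-1/45933) + 57652*(-1/1768))*(1/98608)) + 211052) + 387755 = ((76817/49729 + (-5323/15311 - 14413/442)*(1/98608)) + 211052) + 387755 = ((76817/49729 - 223030209/6767462*1/98608) + 211052) + 387755 = ((76817/49729 - 223030209/667325892896) + 211052) + 387755 = (51250882045328671/33185449327825184 + 211052) + 387755 = 7003906702418206062239/33185449327825184 + 387755 = 19871730606529060284159/33185449327825184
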